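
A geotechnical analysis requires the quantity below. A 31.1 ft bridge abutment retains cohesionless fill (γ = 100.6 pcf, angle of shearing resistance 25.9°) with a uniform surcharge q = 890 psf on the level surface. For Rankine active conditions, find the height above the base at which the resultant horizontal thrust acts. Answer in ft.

12.2 ft

K_a = 0.3920.
Triangular part P₁ = ½K_aγH² = 19070 at H/3 = 10.37 ft; rectangular part P₂ = K_a q H = 10850 at H/2 = 15.55 ft.
ȳ = (P₁·10.37 + P₂·15.55)/(P₁+P₂) = 12.25 ft.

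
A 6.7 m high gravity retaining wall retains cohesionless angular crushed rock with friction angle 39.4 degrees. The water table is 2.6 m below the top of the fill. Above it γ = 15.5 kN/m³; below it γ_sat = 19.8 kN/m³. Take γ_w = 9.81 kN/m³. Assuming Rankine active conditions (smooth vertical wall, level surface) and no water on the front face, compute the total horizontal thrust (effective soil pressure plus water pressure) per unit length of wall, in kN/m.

150 kN/m

K_a = tan²(45° − φ/2) = 0.2234.
γ' = 19.8 − 9.81 = 9.990 kN/m³. Depth below WT = 4.1 m.
σ'_h at WT = K_a γ d_w = 9.005 kPa; at base = 9.005 + K_a γ' × 4.1 = 18.16 kPa.
P₁ (0–2.6 m) = ½×9.005×2.6 = 11.71. P₂ (2.6–6.7 m) = ½(9.005+18.16)×4.1 = 55.68.
P_w = ½ γ_w h₂² = 0.5×9.81×4.1² = 82.45. Total = 11.71+55.68+82.45 = 149.8 kN/m.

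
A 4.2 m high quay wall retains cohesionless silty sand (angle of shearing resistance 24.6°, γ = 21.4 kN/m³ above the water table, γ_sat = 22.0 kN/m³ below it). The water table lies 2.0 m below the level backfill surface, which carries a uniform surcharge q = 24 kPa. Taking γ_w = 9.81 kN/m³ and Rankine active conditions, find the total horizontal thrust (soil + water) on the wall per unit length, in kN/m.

K_a = tan²(45° − φ/2) = 0.4121.
γ' = 22.0 − 9.81 = 12.19 kN/m³. h₂ = H − d_w = 2.2 m.
σ'_h: at surface K_a·q = 9.892; at WT K_a(q+γd_w) = 27.53; at base K_a(q+γd_w+γ'h₂) = 38.58 kPa.
P₁ = ½(9.892+27.53)×2.0 = 37.42; P₂ = ½(27.53+38.58)×2.2 = 72.73; P_w = ½γ_w h₂² = 23.74.
Total = 37.42+72.73+23.74 = 133.9 kN/m.

134 kN/m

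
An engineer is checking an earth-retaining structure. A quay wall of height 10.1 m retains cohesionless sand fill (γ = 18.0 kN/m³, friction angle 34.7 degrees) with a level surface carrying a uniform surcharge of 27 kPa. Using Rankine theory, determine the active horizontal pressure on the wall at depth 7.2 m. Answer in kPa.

43.0 kPa

K_a = (1 − sin φ)/(1 + sin φ) = 0.2745.
σ_v = γz + q = 18.0 × 7.2 + 27 = 156.6 kPa.
σ_h = K_a σ_v = 0.2745 × 156.6 = 42.98 kPa.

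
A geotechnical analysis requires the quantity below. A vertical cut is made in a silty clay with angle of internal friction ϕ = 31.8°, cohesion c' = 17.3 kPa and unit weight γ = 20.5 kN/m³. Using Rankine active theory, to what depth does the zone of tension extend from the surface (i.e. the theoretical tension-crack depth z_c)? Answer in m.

3.03 m

K_a = tan²(45° − 31.8°/2) = 0.3098; √K_a = 0.5566.
The active pressure is zero where K_a γ z = 2c√K_a, so z_c = 2c/(γ√K_a) = 2×17.3/(20.5×0.5566) = 3.032 m.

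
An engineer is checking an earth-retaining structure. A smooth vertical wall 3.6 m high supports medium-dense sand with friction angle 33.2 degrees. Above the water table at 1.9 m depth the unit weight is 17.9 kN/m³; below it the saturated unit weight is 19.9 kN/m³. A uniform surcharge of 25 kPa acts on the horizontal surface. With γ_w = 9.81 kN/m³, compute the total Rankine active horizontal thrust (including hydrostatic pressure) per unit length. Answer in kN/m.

71.1 kN/m

K_a = tan²(45° − φ/2) = 0.2924.
γ' = 19.9 − 9.81 = 10.09 kN/m³. h₂ = H − d_w = 1.7 m.
σ'_h: at surface K_a·q = 7.309; at WT K_a(q+γd_w) = 17.25; at base K_a(q+γd_w+γ'h₂) = 22.27 kPa.
P₁ = ½(7.309+17.25)×1.9 = 23.33; P₂ = ½(17.25+22.27)×1.7 = 33.59; P_w = ½γ_w h₂² = 14.18.
Total = 23.33+33.59+14.18 = 71.10 kN/m.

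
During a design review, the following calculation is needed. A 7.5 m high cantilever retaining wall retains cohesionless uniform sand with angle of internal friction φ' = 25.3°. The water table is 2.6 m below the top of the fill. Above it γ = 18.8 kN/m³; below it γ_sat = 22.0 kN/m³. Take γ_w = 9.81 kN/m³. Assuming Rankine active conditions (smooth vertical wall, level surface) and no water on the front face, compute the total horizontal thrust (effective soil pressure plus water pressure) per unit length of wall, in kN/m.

298 kN/m

K_a = tan²(45° − φ/2) = 0.4012.
γ' = 22.0 − 9.81 = 12.19 kN/m³. Depth below WT = 4.9 m.
σ'_h at WT = K_a γ d_w = 19.61 kPa; at base = 19.61 + K_a γ' × 4.9 = 43.57 kPa.
P₁ (0–2.6 m) = ½×19.61×2.6 = 25.49. P₂ (2.6–7.5 m) = ½(19.61+43.57)×4.9 = 154.8.
P_w = ½ γ_w h₂² = 0.5×9.81×4.9² = 117.8. Total = 25.49+154.8+117.8 = 298.1 kN/m.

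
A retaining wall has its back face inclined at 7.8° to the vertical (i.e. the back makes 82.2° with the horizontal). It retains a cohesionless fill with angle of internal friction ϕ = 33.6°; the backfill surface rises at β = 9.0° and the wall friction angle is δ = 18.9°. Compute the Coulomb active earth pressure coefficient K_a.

0.357

K_a = sin²(α+φ) / [sin²α · sin(α−δ) · (1 + √{sin(φ+δ)sin(φ−β) / (sin(α−δ)sin(α+β))})²].
With α = 82.2°, φ = 33.6°, δ = 18.9°, β = 9.0°: K_a = 0.3575.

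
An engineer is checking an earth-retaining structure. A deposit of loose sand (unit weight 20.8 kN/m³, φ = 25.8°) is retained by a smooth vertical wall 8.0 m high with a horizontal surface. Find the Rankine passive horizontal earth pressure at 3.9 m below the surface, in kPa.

206 kPa

K_p = (1 + sin φ)/(1 − sin φ) = 2.541.
σ_h = K_p γ z = 2.541 × 20.8 × 3.9 = 206.1 kPa.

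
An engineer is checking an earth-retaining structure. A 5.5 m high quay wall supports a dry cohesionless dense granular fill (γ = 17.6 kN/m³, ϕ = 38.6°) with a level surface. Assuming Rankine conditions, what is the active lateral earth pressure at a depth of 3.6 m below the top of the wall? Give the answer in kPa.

K_a = (1 − sin φ)/(1 + sin φ) = 0.2316.
σ_h = K_a γ z = 0.2316 × 17.6 × 3.6 = 14.68 kPa.

14.7 kPa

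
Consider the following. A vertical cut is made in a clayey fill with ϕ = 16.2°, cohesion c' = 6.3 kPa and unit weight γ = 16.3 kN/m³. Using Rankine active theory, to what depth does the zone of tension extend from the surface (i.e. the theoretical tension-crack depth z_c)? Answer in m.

K_a = tan²(45° − 16.2°/2) = 0.5637; √K_a = 0.7508.
The active pressure is zero where K_a γ z = 2c√K_a, so z_c = 2c/(γ√K_a) = 2×6.3/(16.3×0.7508) = 1.030 m.

1.03 m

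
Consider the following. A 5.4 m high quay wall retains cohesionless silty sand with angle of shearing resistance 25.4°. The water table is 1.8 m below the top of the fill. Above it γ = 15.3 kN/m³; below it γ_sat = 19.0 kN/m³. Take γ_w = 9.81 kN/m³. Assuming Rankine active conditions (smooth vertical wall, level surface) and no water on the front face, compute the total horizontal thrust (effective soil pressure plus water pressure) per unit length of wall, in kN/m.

137 kN/m

K_a = tan²(45° − φ/2) = 0.3996.
γ' = 19.0 − 9.81 = 9.190 kN/m³. Depth below WT = 3.6 m.
σ'_h at WT = K_a γ d_w = 11.01 kPa; at base = 11.01 + K_a γ' × 3.6 = 24.23 kPa.
P₁ (0–1.8 m) = ½×11.01×1.8 = 9.906. P₂ (1.8–5.4 m) = ½(11.01+24.23)×3.6 = 63.42.
P_w = ½ γ_w h₂² = 0.5×9.81×3.6² = 63.57. Total = 9.906+63.42+63.57 = 136.9 kN/m.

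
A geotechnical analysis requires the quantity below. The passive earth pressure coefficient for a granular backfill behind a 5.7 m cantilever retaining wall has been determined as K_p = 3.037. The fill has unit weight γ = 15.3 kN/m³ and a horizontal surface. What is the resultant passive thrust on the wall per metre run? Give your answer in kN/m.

755 kN/m

P = ½ K_p γ H² = 0.5 × 3.037 × 15.3 × 5.7² = 754.8 kN/m.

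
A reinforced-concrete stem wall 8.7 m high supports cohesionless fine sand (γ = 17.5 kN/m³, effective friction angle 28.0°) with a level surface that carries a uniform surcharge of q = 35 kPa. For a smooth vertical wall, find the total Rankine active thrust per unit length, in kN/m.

K_a = tan²(45° − φ/2) = 0.3610.
Soil triangle: ½ K_a γ H² = 0.5×0.3610×17.5×8.7² = 239.1 kN/m.
Surcharge rectangle: K_a q H = 0.3610×35×8.7 = 109.9 kN/m.
Total = 239.1 + 109.9 = 349.0 kN/m.

349 kN/m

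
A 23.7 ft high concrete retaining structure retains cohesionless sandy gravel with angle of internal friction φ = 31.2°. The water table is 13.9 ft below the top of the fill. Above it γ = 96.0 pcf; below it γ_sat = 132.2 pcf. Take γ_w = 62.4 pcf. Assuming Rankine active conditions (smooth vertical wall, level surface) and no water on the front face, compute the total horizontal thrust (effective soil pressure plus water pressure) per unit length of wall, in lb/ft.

K_a = tan²(45° − φ/2) = 0.3175.
γ' = 132.2 − 62.4 = 69.80 pcf. Depth below WT = 9.8 ft.
σ'_h at WT = K_a γ d_w = 423.7 psf; at base = 423.7 + K_a γ' × 9.8 = 640.9 psf.
P₁ (0–13.9 ft) = ½×423.7×13.9 = 2945. P₂ (13.9–23.7 ft) = ½(423.7+640.9)×9.8 = 5216.
P_w = ½ γ_w h₂² = 0.5×62.4×9.8² = 2996. Total = 2945+5216+2996 = 11160 lb/ft.

11200 lb/ft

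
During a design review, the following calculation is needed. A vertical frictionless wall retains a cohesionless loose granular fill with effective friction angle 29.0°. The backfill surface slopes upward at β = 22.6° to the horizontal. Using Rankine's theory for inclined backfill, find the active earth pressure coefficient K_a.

K_a = cos β · (cos β − √(cos²β − cos²φ)) / (cos β + √(cos²β − cos²φ)).
cos β = 0.9232, cos φ = 0.8746, √(cos²β − cos²φ) = 0.2956.
K_a = 0.9232 × (0.9232 − 0.2956)/(0.9232 + 0.2956) = 0.4754.

0.475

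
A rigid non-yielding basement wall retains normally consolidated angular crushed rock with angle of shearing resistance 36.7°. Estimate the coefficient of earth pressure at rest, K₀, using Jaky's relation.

K₀ = 1 − sin φ' = 1 − sin 36.7° = 0.4024.

0.402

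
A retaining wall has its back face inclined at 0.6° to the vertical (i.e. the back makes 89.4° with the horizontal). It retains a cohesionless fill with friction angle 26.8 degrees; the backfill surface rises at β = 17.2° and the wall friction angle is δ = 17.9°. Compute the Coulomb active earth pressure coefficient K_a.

0.460

K_a = sin²(α+φ) / [sin²α · sin(α−δ) · (1 + √{sin(φ+δ)sin(φ−β) / (sin(α−δ)sin(α+β))})²].
With α = 89.4°, φ = 26.8°, δ = 17.9°, β = 17.2°: K_a = 0.4595.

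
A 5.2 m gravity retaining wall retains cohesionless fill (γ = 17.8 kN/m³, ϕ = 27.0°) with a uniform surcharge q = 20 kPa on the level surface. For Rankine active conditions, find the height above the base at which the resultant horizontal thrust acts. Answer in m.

K_a = 0.3755.
Triangular part P₁ = ½K_aγH² = 90.37 at H/3 = 1.733 m; rectangular part P₂ = K_a q H = 39.05 at H/2 = 2.600 m.
ȳ = (P₁·1.733 + P₂·2.600)/(P₁+P₂) = 1.995 m.

1.99 m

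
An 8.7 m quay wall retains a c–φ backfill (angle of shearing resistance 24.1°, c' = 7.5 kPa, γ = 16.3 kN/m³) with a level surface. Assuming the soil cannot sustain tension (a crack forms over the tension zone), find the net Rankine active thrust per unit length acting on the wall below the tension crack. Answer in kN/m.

181 kN/m

K_a = 0.4201; √K_a = 0.6482.
Tension-crack depth z_c = 2c/(γ√K_a) = 2×7.5/(16.3×0.6482) = 1.420 m.
σ_a at base = K_a γ H − 2c√K_a = 0.4201×16.3×8.7 − 2×7.5×0.6482 = 49.85 kPa.
P_a = ½ × 49.85 × (H − z_c) = 0.5×49.85×7.280 = 181.5 kN/m.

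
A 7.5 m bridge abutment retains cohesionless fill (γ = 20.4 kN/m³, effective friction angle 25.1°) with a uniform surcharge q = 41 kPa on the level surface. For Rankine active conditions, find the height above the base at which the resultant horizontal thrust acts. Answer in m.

K_a = 0.4043.
Triangular part P₁ = ½K_aγH² = 232.0 at H/3 = 2.500 m; rectangular part P₂ = K_a q H = 124.3 at H/2 = 3.750 m.
ȳ = (P₁·2.500 + P₂·3.750)/(P₁+P₂) = 2.936 m.

2.94 m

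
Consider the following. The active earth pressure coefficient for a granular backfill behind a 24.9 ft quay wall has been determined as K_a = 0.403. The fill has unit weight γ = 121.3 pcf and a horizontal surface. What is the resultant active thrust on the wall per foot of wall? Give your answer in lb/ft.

P = ½ K_a γ H² = 0.5 × 0.403 × 121.3 × 24.9² = 15150 lb/ft.

15200 lb/ft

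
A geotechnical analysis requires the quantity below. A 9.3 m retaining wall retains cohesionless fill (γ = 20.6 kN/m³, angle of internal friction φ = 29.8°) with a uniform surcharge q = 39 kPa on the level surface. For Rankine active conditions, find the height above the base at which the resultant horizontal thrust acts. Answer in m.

K_a = 0.3360.
Triangular part P₁ = ½K_aγH² = 299.4 at H/3 = 3.100 m; rectangular part P₂ = K_a q H = 121.9 at H/2 = 4.650 m.
ȳ = (P₁·3.100 + P₂·4.650)/(P₁+P₂) = 3.548 m.

3.55 m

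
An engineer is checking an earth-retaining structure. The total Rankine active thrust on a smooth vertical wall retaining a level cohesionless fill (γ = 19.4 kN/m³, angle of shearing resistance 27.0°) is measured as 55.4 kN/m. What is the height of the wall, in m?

3.90 m

K_a = 0.3755. P_a = ½ K_a γ H² ⇒ H = √(2P_a/(K_a γ)).
H = √(2×55.4/(0.3755×19.4)) = 3.900 m.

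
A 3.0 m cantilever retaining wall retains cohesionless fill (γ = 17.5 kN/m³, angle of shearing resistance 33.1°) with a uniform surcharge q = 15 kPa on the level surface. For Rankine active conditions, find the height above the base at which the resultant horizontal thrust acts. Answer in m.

1.18 m

K_a = 0.2936.
Triangular part P₁ = ½K_aγH² = 23.12 at H/3 = 1.000 m; rectangular part P₂ = K_a q H = 13.21 at H/2 = 1.500 m.
ȳ = (P₁·1.000 + P₂·1.500)/(P₁+P₂) = 1.182 m.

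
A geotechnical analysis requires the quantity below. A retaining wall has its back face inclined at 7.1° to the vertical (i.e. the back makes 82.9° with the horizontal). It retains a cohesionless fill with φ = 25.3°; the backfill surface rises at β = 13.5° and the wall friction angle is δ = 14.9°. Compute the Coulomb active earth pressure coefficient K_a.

K_a = sin²(α+φ) / [sin²α · sin(α−δ) · (1 + √{sin(φ+δ)sin(φ−β) / (sin(α−δ)sin(α+β))})²].
With α = 82.9°, φ = 25.3°, δ = 14.9°, β = 13.5°: K_a = 0.5202.

0.520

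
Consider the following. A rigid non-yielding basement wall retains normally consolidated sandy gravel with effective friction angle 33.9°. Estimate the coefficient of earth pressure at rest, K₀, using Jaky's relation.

K₀ = 1 − sin φ' = 1 − sin 33.9° = 0.4423.

0.442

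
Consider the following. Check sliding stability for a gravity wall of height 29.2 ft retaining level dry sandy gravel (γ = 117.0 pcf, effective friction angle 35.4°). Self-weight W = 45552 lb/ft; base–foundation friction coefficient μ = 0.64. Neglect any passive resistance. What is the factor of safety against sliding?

2.19

K_a = tan²(45° − 35.4°/2) = 0.2664.
P_a = ½K_aγH² = 0.5×0.2664×117.0×29.2² = 13290 lb/ft, acting at H/3 = 9.733 ft above the base.
FS_sliding = μW / P_a = 0.64×45552 / 13290 = 2.194.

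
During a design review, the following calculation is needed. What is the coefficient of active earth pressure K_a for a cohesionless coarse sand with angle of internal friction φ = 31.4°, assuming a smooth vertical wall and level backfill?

0.315

K_a = (1 − sin φ)/(1 + sin φ) = (1 − sin 31.4°)/(1 + sin 31.4°) = 0.3149.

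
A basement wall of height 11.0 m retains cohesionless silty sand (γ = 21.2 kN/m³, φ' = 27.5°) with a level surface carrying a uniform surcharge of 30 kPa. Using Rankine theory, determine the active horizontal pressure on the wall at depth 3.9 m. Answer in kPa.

K_a = (1 − sin φ)/(1 + sin φ) = 0.3682.
σ_v = γz + q = 21.2 × 3.9 + 30 = 112.7 kPa.
σ_h = K_a σ_v = 0.3682 × 112.7 = 41.49 kPa.

41.5 kPa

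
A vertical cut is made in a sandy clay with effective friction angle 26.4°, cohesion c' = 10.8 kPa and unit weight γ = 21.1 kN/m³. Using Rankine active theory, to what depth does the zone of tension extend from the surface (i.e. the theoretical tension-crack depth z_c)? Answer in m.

K_a = tan²(45° − 26.4°/2) = 0.3844; √K_a = 0.6200.
The active pressure is zero where K_a γ z = 2c√K_a, so z_c = 2c/(γ√K_a) = 2×10.8/(21.1×0.6200) = 1.651 m.

1.65 m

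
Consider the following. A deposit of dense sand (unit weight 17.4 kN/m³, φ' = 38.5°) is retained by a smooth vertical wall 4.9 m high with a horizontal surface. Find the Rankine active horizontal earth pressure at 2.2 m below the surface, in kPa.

8.91 kPa

K_a = (1 − sin φ)/(1 + sin φ) = 0.2327.
σ_h = K_a γ z = 0.2327 × 17.4 × 2.2 = 8.906 kPa.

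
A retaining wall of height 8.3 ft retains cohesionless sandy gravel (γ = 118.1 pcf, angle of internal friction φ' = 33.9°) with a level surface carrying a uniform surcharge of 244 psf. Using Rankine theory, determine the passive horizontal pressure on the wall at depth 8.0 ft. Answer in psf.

4190 psf

K_p = (1 + sin φ)/(1 − sin φ) = 3.522.
σ_v = γz + q = 118.1 × 8.0 + 244 = 1189 psf.
σ_h = K_p σ_v = 3.522 × 1189 = 4187 psf.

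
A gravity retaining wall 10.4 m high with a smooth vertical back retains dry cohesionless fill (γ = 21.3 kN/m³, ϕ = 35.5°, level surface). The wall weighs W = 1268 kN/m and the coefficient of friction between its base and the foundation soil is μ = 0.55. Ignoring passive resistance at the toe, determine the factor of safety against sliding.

2.28

K_a = tan²(45° − 35.5°/2) = 0.2653.
P_a = ½K_aγH² = 0.5×0.2653×21.3×10.4² = 305.6 kN/m, acting at H/3 = 3.467 m above the base.
FS_sliding = μW / P_a = 0.55×1268 / 305.6 = 2.282.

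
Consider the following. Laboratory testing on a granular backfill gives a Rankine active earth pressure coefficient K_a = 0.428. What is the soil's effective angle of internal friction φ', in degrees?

23.6°

K_a = tan²(45° − φ/2) ⇒ 45° − φ/2 = arctan(√0.428) = 33.19°.
φ = 2(45° − 33.19°) = 23.61°.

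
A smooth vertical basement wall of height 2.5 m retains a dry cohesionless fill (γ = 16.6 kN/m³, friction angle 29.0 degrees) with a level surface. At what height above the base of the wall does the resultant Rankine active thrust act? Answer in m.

K_a = 0.3470.
The pressure distribution is triangular, so the resultant acts at H/3 above the base = 2.5/3 = 0.8333 m.

0.833 m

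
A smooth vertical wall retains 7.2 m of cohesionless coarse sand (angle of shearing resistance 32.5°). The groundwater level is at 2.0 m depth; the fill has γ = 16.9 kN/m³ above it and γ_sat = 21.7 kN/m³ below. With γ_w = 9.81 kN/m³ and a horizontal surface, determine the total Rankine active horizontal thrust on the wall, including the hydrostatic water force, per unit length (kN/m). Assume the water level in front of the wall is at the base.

244 kN/m

K_a = tan²(45° − φ/2) = 0.3010.
γ' = 21.7 − 9.81 = 11.89 kN/m³. Depth below WT = 5.2 m.
σ'_h at WT = K_a γ d_w = 10.17 kPa; at base = 10.17 + K_a γ' × 5.2 = 28.78 kPa.
P₁ (0–2.0 m) = ½×10.17×2.0 = 10.17. P₂ (2.0–7.2 m) = ½(10.17+28.78)×5.2 = 101.3.
P_w = ½ γ_w h₂² = 0.5×9.81×5.2² = 132.6. Total = 10.17+101.3+132.6 = 244.1 kN/m.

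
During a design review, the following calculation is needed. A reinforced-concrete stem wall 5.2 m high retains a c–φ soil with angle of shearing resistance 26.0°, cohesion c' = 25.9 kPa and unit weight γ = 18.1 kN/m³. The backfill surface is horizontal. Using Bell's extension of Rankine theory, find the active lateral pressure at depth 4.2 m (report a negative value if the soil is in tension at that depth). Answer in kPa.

-2.69 kPa

K_a = (1 − sin φ)/(1 + sin φ) = 0.3905.
σ_a = K_a γ z − 2c√K_a = 0.3905×18.1×4.2 − 2×25.9×0.6249 = -2.685 kPa.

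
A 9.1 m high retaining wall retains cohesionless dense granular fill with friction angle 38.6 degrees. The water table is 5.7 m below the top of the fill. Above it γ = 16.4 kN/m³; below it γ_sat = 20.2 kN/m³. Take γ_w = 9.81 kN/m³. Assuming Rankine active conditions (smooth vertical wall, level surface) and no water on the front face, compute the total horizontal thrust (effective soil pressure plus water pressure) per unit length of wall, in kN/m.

206 kN/m

K_a = tan²(45° − φ/2) = 0.2316.
γ' = 20.2 − 9.81 = 10.39 kN/m³. Depth below WT = 3.4 m.
σ'_h at WT = K_a γ d_w = 21.65 kPa; at base = 21.65 + K_a γ' × 3.4 = 29.83 kPa.
P₁ (0–5.7 m) = ½×21.65×5.7 = 61.71. P₂ (5.7–9.1 m) = ½(21.65+29.83)×3.4 = 87.53.
P_w = ½ γ_w h₂² = 0.5×9.81×3.4² = 56.70. Total = 61.71+87.53+56.70 = 205.9 kN/m.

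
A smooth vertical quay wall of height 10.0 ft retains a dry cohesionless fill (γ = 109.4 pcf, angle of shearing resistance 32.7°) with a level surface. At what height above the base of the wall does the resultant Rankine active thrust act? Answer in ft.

K_a = 0.2985.
The pressure distribution is triangular, so the resultant acts at H/3 above the base = 10.0/3 = 3.333 ft.

3.33 ft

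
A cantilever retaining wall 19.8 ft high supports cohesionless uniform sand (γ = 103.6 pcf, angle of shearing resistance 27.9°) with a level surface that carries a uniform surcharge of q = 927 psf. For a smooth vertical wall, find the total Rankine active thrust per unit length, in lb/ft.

K_a = tan²(45° − φ/2) = 0.3625.
Soil triangle: ½ K_a γ H² = 0.5×0.3625×103.6×19.8² = 7361 lb/ft.
Surcharge rectangle: K_a q H = 0.3625×927×19.8 = 6653 lb/ft.
Total = 7361 + 6653 = 14010 lb/ft.

14000 lb/ft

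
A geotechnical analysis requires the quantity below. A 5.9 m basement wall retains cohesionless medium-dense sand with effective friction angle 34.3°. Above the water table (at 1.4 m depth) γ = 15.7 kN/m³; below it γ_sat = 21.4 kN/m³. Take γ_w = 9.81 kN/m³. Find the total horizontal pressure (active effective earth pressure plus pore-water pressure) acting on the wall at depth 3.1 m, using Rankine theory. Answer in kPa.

28.3 kPa

K_a = (1 − sin φ)/(1 + sin φ) = 0.2792.
γ' = 21.4 − 9.81 = 11.59 kN/m³.
Effective vertical stress at 3.1 m: σ'_v = 15.7×1.4 + 11.59×1.70 = 41.68 kPa.
σ'_h = K_a σ'_v = 0.2792 × 41.68 = 11.64 kPa; u = γ_w × 1.70 = 16.68 kPa.
Total σ_h = 11.64 + 16.68 = 28.31 kPa.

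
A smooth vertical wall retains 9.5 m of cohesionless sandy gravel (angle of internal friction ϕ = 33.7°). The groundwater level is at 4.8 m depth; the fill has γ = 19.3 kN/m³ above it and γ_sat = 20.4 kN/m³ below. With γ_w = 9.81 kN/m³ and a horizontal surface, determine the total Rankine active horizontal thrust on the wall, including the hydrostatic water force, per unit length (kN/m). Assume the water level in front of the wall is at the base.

330 kN/m

K_a = tan²(45° − φ/2) = 0.2863.
γ' = 20.4 − 9.81 = 10.59 kN/m³. Depth below WT = 4.7 m.
σ'_h at WT = K_a γ d_w = 26.52 kPa; at base = 26.52 + K_a γ' × 4.7 = 40.77 kPa.
P₁ (0–4.8 m) = ½×26.52×4.8 = 63.66. P₂ (4.8–9.5 m) = ½(26.52+40.77)×4.7 = 158.1.
P_w = ½ γ_w h₂² = 0.5×9.81×4.7² = 108.4. Total = 63.66+158.1+108.4 = 330.2 kN/m.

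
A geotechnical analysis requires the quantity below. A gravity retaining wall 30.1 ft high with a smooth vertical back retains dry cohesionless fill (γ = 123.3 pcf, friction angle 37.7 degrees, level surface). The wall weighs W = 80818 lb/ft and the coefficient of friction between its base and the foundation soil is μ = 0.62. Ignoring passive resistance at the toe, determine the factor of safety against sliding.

3.72

K_a = tan²(45° − 37.7°/2) = 0.2411.
P_a = ½K_aγH² = 0.5×0.2411×123.3×30.1² = 13460 lb/ft, acting at H/3 = 10.03 ft above the base.
FS_sliding = μW / P_a = 0.62×80818 / 13460 = 3.721.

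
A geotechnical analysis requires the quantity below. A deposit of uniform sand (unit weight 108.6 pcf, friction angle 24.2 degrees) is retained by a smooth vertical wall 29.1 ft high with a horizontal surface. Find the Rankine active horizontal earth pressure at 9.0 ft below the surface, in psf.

K_a = (1 − sin φ)/(1 + sin φ) = 0.4185.
σ_h = K_a γ z = 0.4185 × 108.6 × 9.0 = 409.1 psf.

409 psf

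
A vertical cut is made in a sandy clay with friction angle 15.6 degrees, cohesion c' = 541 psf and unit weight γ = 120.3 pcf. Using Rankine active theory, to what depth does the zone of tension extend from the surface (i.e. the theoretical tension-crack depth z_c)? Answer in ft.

11.8 ft

K_a = tan²(45° − 15.6°/2) = 0.5761; √K_a = 0.7590.
The active pressure is zero where K_a γ z = 2c√K_a, so z_c = 2c/(γ√K_a) = 2×541/(120.3×0.7590) = 11.85 ft.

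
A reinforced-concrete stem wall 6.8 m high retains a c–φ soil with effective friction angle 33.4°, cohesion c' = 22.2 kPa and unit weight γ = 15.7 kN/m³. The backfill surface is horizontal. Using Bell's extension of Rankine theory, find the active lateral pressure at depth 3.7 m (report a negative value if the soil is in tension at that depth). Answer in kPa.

K_a = (1 − sin φ)/(1 + sin φ) = 0.2899.
σ_a = K_a γ z − 2c√K_a = 0.2899×15.7×3.7 − 2×22.2×0.5384 = -7.065 kPa.

-7.07 kPa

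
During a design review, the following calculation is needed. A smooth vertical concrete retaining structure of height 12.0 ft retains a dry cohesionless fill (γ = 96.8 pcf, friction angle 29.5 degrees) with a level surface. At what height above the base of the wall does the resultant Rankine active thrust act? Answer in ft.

4.00 ft

K_a = 0.3401.
The pressure distribution is triangular, so the resultant acts at H/3 above the base = 12.0/3 = 4.000 ft.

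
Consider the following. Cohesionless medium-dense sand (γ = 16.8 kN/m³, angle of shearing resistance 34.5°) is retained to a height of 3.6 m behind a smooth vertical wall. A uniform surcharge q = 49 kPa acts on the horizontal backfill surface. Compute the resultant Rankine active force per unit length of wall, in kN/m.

79.0 kN/m

K_a = tan²(45° − φ/2) = 0.2768.
Soil triangle: ½ K_a γ H² = 0.5×0.2768×16.8×3.6² = 30.13 kN/m.
Surcharge rectangle: K_a q H = 0.2768×49×3.6 = 48.83 kN/m.
Total = 30.13 + 48.83 = 78.96 kN/m.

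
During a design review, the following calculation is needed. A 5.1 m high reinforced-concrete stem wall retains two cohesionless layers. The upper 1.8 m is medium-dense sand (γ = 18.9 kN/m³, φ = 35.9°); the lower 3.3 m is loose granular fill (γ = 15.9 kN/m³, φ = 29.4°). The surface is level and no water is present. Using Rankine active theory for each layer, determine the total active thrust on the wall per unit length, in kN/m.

K_a1 = tan²(45°−35.9°/2) = 0.2607; K_a2 = tan²(45°−29.4°/2) = 0.3415.
Layer 1: σ at base = K_a1 γ₁ h₁ = 8.870 kPa; P₁ = ½×8.870×1.8 = 7.983.
Layer 2: σ_v at top = γ₁h₁ = 34.02; σ_h top = K_a2×34.02 = 11.62; σ_h base = K_a2×(34.02+15.9×3.3) = 29.53.
P₂ = ½(11.62+29.53)×3.3 = 67.90. Total P_a = 7.983+67.90 = 75.88 kN/m.

75.9 kN/m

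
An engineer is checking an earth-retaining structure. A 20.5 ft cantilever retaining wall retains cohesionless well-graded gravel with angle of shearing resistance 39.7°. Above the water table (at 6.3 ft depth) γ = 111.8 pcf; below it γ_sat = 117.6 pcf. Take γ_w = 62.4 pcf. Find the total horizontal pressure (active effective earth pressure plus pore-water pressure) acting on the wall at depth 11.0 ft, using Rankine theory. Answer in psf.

506 psf

K_a = (1 − sin φ)/(1 + sin φ) = 0.2204.
γ' = 117.6 − 62.4 = 55.20 pcf.
Effective vertical stress at 11.0 ft: σ'_v = 111.8×6.3 + 55.20×4.70 = 963.8 psf.
σ'_h = K_a σ'_v = 0.2204 × 963.8 = 212.4 psf; u = γ_w × 4.70 = 293.3 psf.
Total σ_h = 212.4 + 293.3 = 505.7 psf.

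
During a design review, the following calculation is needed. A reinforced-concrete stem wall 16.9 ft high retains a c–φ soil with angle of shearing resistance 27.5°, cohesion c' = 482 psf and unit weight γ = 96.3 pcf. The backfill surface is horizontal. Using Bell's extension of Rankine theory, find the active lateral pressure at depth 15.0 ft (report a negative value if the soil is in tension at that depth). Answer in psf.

K_a = (1 − sin φ)/(1 + sin φ) = 0.3682.
σ_a = K_a γ z − 2c√K_a = 0.3682×96.3×15.0 − 2×482×0.6068 = -53.07 psf.

-53.1 psf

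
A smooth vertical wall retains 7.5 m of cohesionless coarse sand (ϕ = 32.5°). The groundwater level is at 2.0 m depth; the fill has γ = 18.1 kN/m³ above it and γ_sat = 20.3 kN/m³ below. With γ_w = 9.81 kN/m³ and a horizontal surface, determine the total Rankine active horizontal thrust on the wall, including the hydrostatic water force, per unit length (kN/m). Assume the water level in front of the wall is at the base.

K_a = tan²(45° − φ/2) = 0.3010.
γ' = 20.3 − 9.81 = 10.49 kN/m³. Depth below WT = 5.5 m.
σ'_h at WT = K_a γ d_w = 10.90 kPa; at base = 10.90 + K_a γ' × 5.5 = 28.26 kPa.
P₁ (0–2.0 m) = ½×10.90×2.0 = 10.90. P₂ (2.0–7.5 m) = ½(10.90+28.26)×5.5 = 107.7.
P_w = ½ γ_w h₂² = 0.5×9.81×5.5² = 148.4. Total = 10.90+107.7+148.4 = 267.0 kN/m.

267 kN/m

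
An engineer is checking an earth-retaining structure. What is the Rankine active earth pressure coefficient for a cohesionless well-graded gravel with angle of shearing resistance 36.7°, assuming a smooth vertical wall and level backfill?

0.252

K_a = tan²(45° − φ/2) = tan²(26.65°) = 0.2519.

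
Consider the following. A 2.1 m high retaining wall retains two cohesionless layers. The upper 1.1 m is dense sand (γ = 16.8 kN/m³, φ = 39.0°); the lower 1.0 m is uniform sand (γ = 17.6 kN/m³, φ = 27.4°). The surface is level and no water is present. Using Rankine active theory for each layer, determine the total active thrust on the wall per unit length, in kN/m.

12.4 kN/m

K_a1 = tan²(45°−39.0°/2) = 0.2275; K_a2 = tan²(45°−27.4°/2) = 0.3697.
Layer 1: σ at base = K_a1 γ₁ h₁ = 4.204 kPa; P₁ = ½×4.204×1.1 = 2.312.
Layer 2: σ_v at top = γ₁h₁ = 18.48; σ_h top = K_a2×18.48 = 6.832; σ_h base = K_a2×(18.48+17.6×1.0) = 13.34.
P₂ = ½(6.832+13.34)×1.0 = 10.08. Total P_a = 2.312+10.08 = 12.40 kN/m.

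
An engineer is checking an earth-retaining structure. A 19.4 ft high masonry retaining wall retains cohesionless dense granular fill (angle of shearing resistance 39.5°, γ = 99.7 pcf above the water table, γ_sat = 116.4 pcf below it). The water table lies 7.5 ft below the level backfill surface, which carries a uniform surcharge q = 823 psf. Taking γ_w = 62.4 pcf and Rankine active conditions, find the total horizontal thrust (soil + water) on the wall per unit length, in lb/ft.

K_a = tan²(45° − φ/2) = 0.2224.
γ' = 116.4 − 62.4 = 54.00 pcf. h₂ = H − d_w = 11.9 ft.
σ'_h: at surface K_a·q = 183.1; at WT K_a(q+γd_w) = 349.4; at base K_a(q+γd_w+γ'h₂) = 492.3 psf.
P₁ = ½(183.1+349.4)×7.5 = 1997; P₂ = ½(349.4+492.3)×11.9 = 5008; P_w = ½γ_w h₂² = 4418.
Total = 1997+5008+4418 = 11420 lb/ft.

11400 lb/ft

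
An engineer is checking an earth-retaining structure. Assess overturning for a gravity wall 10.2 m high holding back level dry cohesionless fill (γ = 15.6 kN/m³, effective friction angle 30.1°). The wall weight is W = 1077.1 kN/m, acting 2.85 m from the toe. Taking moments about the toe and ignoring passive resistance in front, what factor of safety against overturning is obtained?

K_a = tan²(45° − 30.1°/2) = 0.3320.
P_a = ½K_aγH² = 0.5×0.3320×15.6×10.2² = 269.4 kN/m, acting at H/3 = 3.400 m above the base.
Overturning moment M_o = P_a × H/3 = 269.4 × 3.400 = 916.0.
Resisting moment M_r = W × 2.85 = 1077.1 × 2.85 = 3070.
FS_overturning = M_r/M_o = 3070/916.0 = 3.351.

3.35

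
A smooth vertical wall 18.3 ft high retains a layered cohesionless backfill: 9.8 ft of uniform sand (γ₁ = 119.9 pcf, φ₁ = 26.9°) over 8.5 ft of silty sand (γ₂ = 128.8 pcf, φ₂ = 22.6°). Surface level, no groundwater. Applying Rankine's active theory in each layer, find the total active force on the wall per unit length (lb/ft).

K_a1 = tan²(45°−26.9°/2) = 0.3770; K_a2 = tan²(45°−22.6°/2) = 0.4448.
Layer 1: σ at base = K_a1 γ₁ h₁ = 443.0 psf; P₁ = ½×443.0×9.8 = 2171.
Layer 2: σ_v at top = γ₁h₁ = 1175; σ_h top = K_a2×1175 = 522.6; σ_h base = K_a2×(1175+128.8×8.5) = 1010.
P₂ = ½(522.6+1010)×8.5 = 6512. Total P_a = 2171+6512 = 8682 lb/ft.

8680 lb/ft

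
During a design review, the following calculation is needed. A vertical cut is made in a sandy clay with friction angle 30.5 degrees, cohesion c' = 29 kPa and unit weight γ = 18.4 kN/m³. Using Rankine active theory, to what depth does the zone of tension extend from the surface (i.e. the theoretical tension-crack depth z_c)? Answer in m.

5.52 m

K_a = tan²(45° − 30.5°/2) = 0.3267; √K_a = 0.5715.
The active pressure is zero where K_a γ z = 2c√K_a, so z_c = 2c/(γ√K_a) = 2×29/(18.4×0.5715) = 5.515 m.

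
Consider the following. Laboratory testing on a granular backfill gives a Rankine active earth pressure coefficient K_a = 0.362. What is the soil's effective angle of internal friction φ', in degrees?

27.9°

K_a = tan²(45° − φ/2) ⇒ 45° − φ/2 = arctan(√0.362) = 31.03°.
φ = 2(45° − 31.03°) = 27.93°.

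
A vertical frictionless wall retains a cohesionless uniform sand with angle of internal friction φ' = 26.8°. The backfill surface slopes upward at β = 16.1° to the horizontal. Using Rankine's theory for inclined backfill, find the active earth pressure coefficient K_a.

0.442

K_a = cos β · (cos β − √(cos²β − cos²φ)) / (cos β + √(cos²β − cos²φ)).
cos β = 0.9608, cos φ = 0.8926, √(cos²β − cos²φ) = 0.3555.
K_a = 0.9608 × (0.9608 − 0.3555)/(0.9608 + 0.3555) = 0.4418.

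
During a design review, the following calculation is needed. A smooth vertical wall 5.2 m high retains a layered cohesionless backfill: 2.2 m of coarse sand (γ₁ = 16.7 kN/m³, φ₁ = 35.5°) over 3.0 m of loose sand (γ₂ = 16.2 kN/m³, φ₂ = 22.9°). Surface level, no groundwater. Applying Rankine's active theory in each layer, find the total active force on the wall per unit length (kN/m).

K_a1 = tan²(45°−35.5°/2) = 0.2653; K_a2 = tan²(45°−22.9°/2) = 0.4398.
Layer 1: σ at base = K_a1 γ₁ h₁ = 9.746 kPa; P₁ = ½×9.746×2.2 = 10.72.
Layer 2: σ_v at top = γ₁h₁ = 36.74; σ_h top = K_a2×36.74 = 16.16; σ_h base = K_a2×(36.74+16.2×3.0) = 37.53.
P₂ = ½(16.16+37.53)×3.0 = 80.53. Total P_a = 10.72+80.53 = 91.25 kN/m.

91.2 kN/m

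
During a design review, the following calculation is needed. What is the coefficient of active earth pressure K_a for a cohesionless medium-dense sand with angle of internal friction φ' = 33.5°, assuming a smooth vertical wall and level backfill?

K_a = (1 − sin φ)/(1 + sin φ) = (1 − sin 33.5°)/(1 + sin 33.5°) = 0.2887.

0.289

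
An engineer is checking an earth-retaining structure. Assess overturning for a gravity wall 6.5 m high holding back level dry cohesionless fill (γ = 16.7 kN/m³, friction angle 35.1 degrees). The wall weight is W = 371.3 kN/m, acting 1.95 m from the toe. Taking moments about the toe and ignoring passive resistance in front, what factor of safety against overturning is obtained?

K_a = tan²(45° − 35.1°/2) = 0.2698.
P_a = ½K_aγH² = 0.5×0.2698×16.7×6.5² = 95.20 kN/m, acting at H/3 = 2.167 m above the base.
Overturning moment M_o = P_a × H/3 = 95.20 × 2.167 = 206.3.
Resisting moment M_r = W × 1.95 = 371.3 × 1.95 = 724.0.
FS_overturning = M_r/M_o = 724.0/206.3 = 3.510.

3.51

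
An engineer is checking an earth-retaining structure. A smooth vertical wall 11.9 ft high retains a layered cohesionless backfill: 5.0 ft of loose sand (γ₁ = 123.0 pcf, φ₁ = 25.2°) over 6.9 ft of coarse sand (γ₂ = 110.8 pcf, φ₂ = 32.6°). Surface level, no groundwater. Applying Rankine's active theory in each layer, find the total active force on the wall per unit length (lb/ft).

K_a1 = tan²(45°−25.2°/2) = 0.4027; K_a2 = tan²(45°−32.6°/2) = 0.2997.
Layer 1: σ at base = K_a1 γ₁ h₁ = 247.7 psf; P₁ = ½×247.7×5.0 = 619.2.
Layer 2: σ_v at top = γ₁h₁ = 615.0; σ_h top = K_a2×615.0 = 184.3; σ_h base = K_a2×(615.0+110.8×6.9) = 413.5.
P₂ = ½(184.3+413.5)×6.9 = 2063. Total P_a = 619.2+2063 = 2682 lb/ft.

2680 lb/ft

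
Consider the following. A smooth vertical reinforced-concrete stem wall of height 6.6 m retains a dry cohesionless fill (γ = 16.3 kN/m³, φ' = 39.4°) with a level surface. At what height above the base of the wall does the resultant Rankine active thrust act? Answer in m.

2.20 m

K_a = 0.2234.
The pressure distribution is triangular, so the resultant acts at H/3 above the base = 6.6/3 = 2.200 m.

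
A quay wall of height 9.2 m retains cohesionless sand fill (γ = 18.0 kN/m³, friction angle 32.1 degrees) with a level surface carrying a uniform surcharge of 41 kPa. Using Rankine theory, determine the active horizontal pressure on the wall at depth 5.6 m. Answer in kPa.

43.4 kPa

K_a = (1 − sin φ)/(1 + sin φ) = 0.3060.
σ_v = γz + q = 18.0 × 5.6 + 41 = 141.8 kPa.
σ_h = K_a σ_v = 0.3060 × 141.8 = 43.39 kPa.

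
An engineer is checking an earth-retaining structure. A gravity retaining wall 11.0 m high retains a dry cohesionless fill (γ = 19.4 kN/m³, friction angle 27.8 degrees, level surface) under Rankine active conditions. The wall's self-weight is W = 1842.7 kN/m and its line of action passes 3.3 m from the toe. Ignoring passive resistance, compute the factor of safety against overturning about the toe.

3.88

K_a = tan²(45° − 27.8°/2) = 0.3639.
P_a = ½K_aγH² = 0.5×0.3639×19.4×11.0² = 427.1 kN/m, acting at H/3 = 3.667 m above the base.
Overturning moment M_o = P_a × H/3 = 427.1 × 3.667 = 1566.
Resisting moment M_r = W × 3.3 = 1842.7 × 3.3 = 6081.
FS_overturning = M_r/M_o = 6081/1566 = 3.883.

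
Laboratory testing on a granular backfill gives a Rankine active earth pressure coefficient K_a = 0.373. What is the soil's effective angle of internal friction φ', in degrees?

K_a = tan²(45° − φ/2) ⇒ 45° − φ/2 = arctan(√0.373) = 31.41°.
φ = 2(45° − 31.41°) = 27.17°.

27.2°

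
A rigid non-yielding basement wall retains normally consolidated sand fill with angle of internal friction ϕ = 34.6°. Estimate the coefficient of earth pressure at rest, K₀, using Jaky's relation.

K₀ = 1 − sin φ' = 1 − sin 34.6° = 0.4322.

0.432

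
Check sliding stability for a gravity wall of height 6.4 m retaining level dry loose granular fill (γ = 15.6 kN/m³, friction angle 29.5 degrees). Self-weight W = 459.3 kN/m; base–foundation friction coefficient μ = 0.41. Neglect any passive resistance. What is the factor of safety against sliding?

1.73

K_a = tan²(45° − 29.5°/2) = 0.3401.
P_a = ½K_aγH² = 0.5×0.3401×15.6×6.4² = 108.7 kN/m, acting at H/3 = 2.133 m above the base.
FS_sliding = μW / P_a = 0.41×459.3 / 108.7 = 1.733.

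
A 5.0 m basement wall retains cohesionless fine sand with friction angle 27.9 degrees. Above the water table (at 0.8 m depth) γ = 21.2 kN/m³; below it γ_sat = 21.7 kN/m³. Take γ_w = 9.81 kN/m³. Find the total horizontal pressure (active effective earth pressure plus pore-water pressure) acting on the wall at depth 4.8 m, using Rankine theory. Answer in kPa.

62.6 kPa

K_a = (1 − sin φ)/(1 + sin φ) = 0.3625.
γ' = 21.7 − 9.81 = 11.89 kN/m³.
Effective vertical stress at 4.8 m: σ'_v = 21.2×0.8 + 11.89×4.00 = 64.52 kPa.
σ'_h = K_a σ'_v = 0.3625 × 64.52 = 23.39 kPa; u = γ_w × 4.00 = 39.24 kPa.
Total σ_h = 23.39 + 39.24 = 62.63 kPa.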